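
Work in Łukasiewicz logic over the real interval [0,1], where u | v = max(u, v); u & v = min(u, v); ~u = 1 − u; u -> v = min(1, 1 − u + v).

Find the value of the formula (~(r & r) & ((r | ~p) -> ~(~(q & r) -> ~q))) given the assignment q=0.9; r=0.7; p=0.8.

0.30

(r & r) = min(0.7, 0.7) = 0.7
~(r & r): Łukasiewicz ¬ gives 1 − 0.7 = 0.3
~p: Łukasiewicz ¬ gives 1 − 0.8 = 0.2
(r | ~p) = max(0.7, 0.2) = 0.7
(q & r) = min(0.9, 0.7) = 0.7
~(q & r): Łukasiewicz ¬ gives 1 − 0.7 = 0.3
~q: Łukasiewicz ¬ gives 1 − 0.9 = 0.1
(~(q & r) -> ~q): min(1, 1 − 0.3 + 0.1) = 0.8
~(~(q & r) -> ~q): Łukasiewicz ¬ gives 1 − 0.8 = 0.2
((r | ~p) -> ~(~(q & r) -> ~q)): min(1, 1 − 0.7 + 0.2) = 0.5
(~(r & r) & ((r | ~p) -> ~(~(q & r) -> ~q))) = min(0.3, 0.5) = 0.3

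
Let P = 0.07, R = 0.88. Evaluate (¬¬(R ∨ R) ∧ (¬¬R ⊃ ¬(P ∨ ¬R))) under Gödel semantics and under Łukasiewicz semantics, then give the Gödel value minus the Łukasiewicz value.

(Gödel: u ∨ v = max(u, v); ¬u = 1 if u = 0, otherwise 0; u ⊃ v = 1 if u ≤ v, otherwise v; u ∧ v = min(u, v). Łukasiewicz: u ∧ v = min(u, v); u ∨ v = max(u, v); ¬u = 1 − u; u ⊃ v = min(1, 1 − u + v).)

-0.88

Gödel evaluation:
  (R ∨ R) = max(0.88, 0.88) = 0.88
  ¬(R ∨ R): Gödel ¬ of 0.88 = 0 (operand ≠ 0)
  ¬¬(R ∨ R): Gödel ¬ of 0 = 1 (operand is 0)
  ¬R: Gödel ¬ of 0.88 = 0 (operand ≠ 0)
  ¬¬R: Gödel ¬ of 0 = 1 (operand is 0)
  ¬R: Gödel ¬ of 0.88 = 0 (operand ≠ 0)
  (P ∨ ¬R) = max(0.07, 0) = 0.07
  ¬(P ∨ ¬R): Gödel ¬ of 0.07 = 0 (operand ≠ 0)
  (¬¬R ⊃ ¬(P ∨ ¬R)): 1 > 0, so result = 0
  (¬¬(R ∨ R) ∧ (¬¬R ⊃ ¬(P ∨ ¬R))) = min(1, 0) = 0
  Gödel value = 0
Łukasiewicz evaluation:
  (R ∨ R) = max(0.88, 0.88) = 0.88
  ¬(R ∨ R): Łukasiewicz ¬ gives 1 − 0.88 = 0.12
  ¬¬(R ∨ R): Łukasiewicz ¬ gives 1 − 0.12 = 0.88
  ¬R: Łukasiewicz ¬ gives 1 − 0.88 = 0.12
  ¬¬R: Łukasiewicz ¬ gives 1 − 0.12 = 0.88
  ¬R: Łukasiewicz ¬ gives 1 − 0.88 = 0.12
  (P ∨ ¬R) = max(0.07, 0.12) = 0.12
  ¬(P ∨ ¬R): Łukasiewicz ¬ gives 1 − 0.12 = 0.88
  (¬¬R ⊃ ¬(P ∨ ¬R)): min(1, 1 − 0.88 + 0.88) = 1
  (¬¬(R ∨ R) ∧ (¬¬R ⊃ ¬(P ∨ ¬R))) = min(0.88, 1) = 0.88
  Łukasiewicz value = 0.88
Difference: 0 − 0.88 = -0.88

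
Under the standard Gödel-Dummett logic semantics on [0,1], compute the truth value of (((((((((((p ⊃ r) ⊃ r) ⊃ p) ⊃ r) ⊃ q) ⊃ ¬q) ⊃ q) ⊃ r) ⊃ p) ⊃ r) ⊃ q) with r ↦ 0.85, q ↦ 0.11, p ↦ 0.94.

(p ⊃ r): 0.94 > 0.85, so result = 0.85
((p ⊃ r) ⊃ r): 0.85 ≤ 0.85, so result = 1
(((p ⊃ r) ⊃ r) ⊃ p): 1 > 0.94, so result = 0.94
((((p ⊃ r) ⊃ r) ⊃ p) ⊃ r): 0.94 > 0.85, so result = 0.85
(((((p ⊃ r) ⊃ r) ⊃ p) ⊃ r) ⊃ q): 0.85 > 0.11, so result = 0.11
¬q: Gödel ¬ of 0.11 = 0 (operand ≠ 0)
((((((p ⊃ r) ⊃ r) ⊃ p) ⊃ r) ⊃ q) ⊃ ¬q): 0.11 > 0, so result = 0
(((((((p ⊃ r) ⊃ r) ⊃ p) ⊃ r) ⊃ q) ⊃ ¬q) ⊃ q): 0 ≤ 0.11, so result = 1
((((((((p ⊃ r) ⊃ r) ⊃ p) ⊃ r) ⊃ q) ⊃ ¬q) ⊃ q) ⊃ r): 1 > 0.85, so result = 0.85
(((((((((p ⊃ r) ⊃ r) ⊃ p) ⊃ r) ⊃ q) ⊃ ¬q) ⊃ q) ⊃ r) ⊃ p): 0.85 ≤ 0.94, so result = 1
((((((((((p ⊃ r) ⊃ r) ⊃ p) ⊃ r) ⊃ q) ⊃ ¬q) ⊃ q) ⊃ r) ⊃ p) ⊃ r): 1 > 0.85, so result = 0.85
(((((((((((p ⊃ r) ⊃ r) ⊃ p) ⊃ r) ⊃ q) ⊃ ¬q) ⊃ q) ⊃ r) ⊃ p) ⊃ r) ⊃ q): 0.85 > 0.11, so result = 0.11

0.11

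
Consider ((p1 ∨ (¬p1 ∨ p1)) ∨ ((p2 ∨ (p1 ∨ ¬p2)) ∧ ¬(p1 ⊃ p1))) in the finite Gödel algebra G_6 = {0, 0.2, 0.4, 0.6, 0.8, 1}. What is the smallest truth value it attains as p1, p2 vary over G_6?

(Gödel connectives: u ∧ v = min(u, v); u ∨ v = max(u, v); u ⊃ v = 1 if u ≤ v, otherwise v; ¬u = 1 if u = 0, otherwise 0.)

0.20

The minimum is attained at p1 = 0.2, p2 = 0:
  ¬p1: Gödel ¬ of 0.2 = 0 (operand ≠ 0)
  (¬p1 ∨ p1) = max(0, 0.2) = 0.2
  (p1 ∨ (¬p1 ∨ p1)) = max(0.2, 0.2) = 0.2
  ¬p2: Gödel ¬ of 0 = 1 (operand is 0)
  (p1 ∨ ¬p2) = max(0.2, 1) = 1
  (p2 ∨ (p1 ∨ ¬p2)) = max(0, 1) = 1
  (p1 ⊃ p1): 0.2 ≤ 0.2, so result = 1
  ¬(p1 ⊃ p1): Gödel ¬ of 1 = 0 (operand ≠ 0)
  ((p2 ∨ (p1 ∨ ¬p2)) ∧ ¬(p1 ⊃ p1)) = min(1, 0) = 0
  ((p1 ∨ (¬p1 ∨ p1)) ∨ ((p2 ∨ (p1 ∨ ¬p2)) ∧ ¬(p1 ⊃ p1))) = max(0.2, 0) = 0.2
Checking all 36 assignments confirms none give a value below 0.20.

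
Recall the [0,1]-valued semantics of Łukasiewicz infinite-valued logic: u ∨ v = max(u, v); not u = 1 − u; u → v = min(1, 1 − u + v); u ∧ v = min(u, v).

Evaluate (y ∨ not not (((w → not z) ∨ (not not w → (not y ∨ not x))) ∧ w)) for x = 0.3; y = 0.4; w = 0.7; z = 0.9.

not z: Łukasiewicz ¬ gives 1 − 0.9 = 0.1
(w → not z): min(1, 1 − 0.7 + 0.1) = 0.4
not w: Łukasiewicz ¬ gives 1 − 0.7 = 0.3
not not w: Łukasiewicz ¬ gives 1 − 0.3 = 0.7
not y: Łukasiewicz ¬ gives 1 − 0.4 = 0.6
not x: Łukasiewicz ¬ gives 1 − 0.3 = 0.7
(not y ∨ not x) = max(0.6, 0.7) = 0.7
(not not w → (not y ∨ not x)): min(1, 1 − 0.7 + 0.7) = 1
((w → not z) ∨ (not not w → (not y ∨ not x))) = max(0.4, 1) = 1
(((w → not z) ∨ (not not w → (not y ∨ not x))) ∧ w) = min(1, 0.7) = 0.7
not (((w → not z) ∨ (not not w → (not y ∨ not x))) ∧ w): Łukasiewicz ¬ gives 1 − 0.7 = 0.3
not not (((w → not z) ∨ (not not w → (not y ∨ not x))) ∧ w): Łukasiewicz ¬ gives 1 − 0.3 = 0.7
(y ∨ not not (((w → not z) ∨ (not not w → (not y ∨ not x))) ∧ w)) = max(0.4, 0.7) = 0.7

0.70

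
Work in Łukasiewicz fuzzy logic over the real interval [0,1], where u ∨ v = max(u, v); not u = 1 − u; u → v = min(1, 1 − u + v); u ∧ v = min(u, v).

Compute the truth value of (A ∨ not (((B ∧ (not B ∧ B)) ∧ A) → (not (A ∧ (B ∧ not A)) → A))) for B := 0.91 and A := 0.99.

0.99

not B: Łukasiewicz ¬ gives 1 − 0.91 = 0.09
(not B ∧ B) = min(0.09, 0.91) = 0.09
(B ∧ (not B ∧ B)) = min(0.91, 0.09) = 0.09
((B ∧ (not B ∧ B)) ∧ A) = min(0.09, 0.99) = 0.09
not A: Łukasiewicz ¬ gives 1 − 0.99 = 0.01
(B ∧ not A) = min(0.91, 0.01) = 0.01
(A ∧ (B ∧ not A)) = min(0.99, 0.01) = 0.01
not (A ∧ (B ∧ not A)): Łukasiewicz ¬ gives 1 − 0.01 = 0.99
(not (A ∧ (B ∧ not A)) → A): min(1, 1 − 0.99 + 0.99) = 1
(((B ∧ (not B ∧ B)) ∧ A) → (not (A ∧ (B ∧ not A)) → A)): min(1, 1 − 0.09 + 1) = 1
not (((B ∧ (not B ∧ B)) ∧ A) → (not (A ∧ (B ∧ not A)) → A)): Łukasiewicz ¬ gives 1 − 1 = 0
(A ∨ not (((B ∧ (not B ∧ B)) ∧ A) → (not (A ∧ (B ∧ not A)) → A))) = max(0.99, 0) = 0.99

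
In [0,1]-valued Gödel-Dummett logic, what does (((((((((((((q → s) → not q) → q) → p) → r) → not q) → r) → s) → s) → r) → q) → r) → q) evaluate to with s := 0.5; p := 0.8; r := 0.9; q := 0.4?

(q → s): 0.4 ≤ 0.5, so result = 1
not q: Gödel ¬ of 0.4 = 0 (operand ≠ 0)
((q → s) → not q): 1 > 0, so result = 0
(((q → s) → not q) → q): 0 ≤ 0.4, so result = 1
((((q → s) → not q) → q) → p): 1 > 0.8, so result = 0.8
(((((q → s) → not q) → q) → p) → r): 0.8 ≤ 0.9, so result = 1
not q: Gödel ¬ of 0.4 = 0 (operand ≠ 0)
((((((q → s) → not q) → q) → p) → r) → not q): 1 > 0, so result = 0
(((((((q → s) → not q) → q) → p) → r) → not q) → r): 0 ≤ 0.9, so result = 1
((((((((q → s) → not q) → q) → p) → r) → not q) → r) → s): 1 > 0.5, so result = 0.5
(((((((((q → s) → not q) → q) → p) → r) → not q) → r) → s) → s): 0.5 ≤ 0.5, so result = 1
((((((((((q → s) → not q) → q) → p) → r) → not q) → r) → s) → s) → r): 1 > 0.9, so result = 0.9
(((((((((((q → s) → not q) → q) → p) → r) → not q) → r) → s) → s) → r) → q): 0.9 > 0.4, so result = 0.4
((((((((((((q → s) → not q) → q) → p) → r) → not q) → r) → s) → s) → r) → q) → r): 0.4 ≤ 0.9, so result = 1
(((((((((((((q → s) → not q) → q) → p) → r) → not q) → r) → s) → s) → r) → q) → r) → q): 1 > 0.4, so result = 0.4

0.40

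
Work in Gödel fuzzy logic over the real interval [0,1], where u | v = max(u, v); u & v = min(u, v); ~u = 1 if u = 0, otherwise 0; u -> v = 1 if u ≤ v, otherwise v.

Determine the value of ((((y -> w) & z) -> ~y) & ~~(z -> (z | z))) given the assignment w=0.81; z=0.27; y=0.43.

(y -> w): 0.43 ≤ 0.81, so result = 1
((y -> w) & z) = min(1, 0.27) = 0.27
~y: Gödel ¬ of 0.43 = 0 (operand ≠ 0)
(((y -> w) & z) -> ~y): 0.27 > 0, so result = 0
(z | z) = max(0.27, 0.27) = 0.27
(z -> (z | z)): 0.27 ≤ 0.27, so result = 1
~(z -> (z | z)): Gödel ¬ of 1 = 0 (operand ≠ 0)
~~(z -> (z | z)): Gödel ¬ of 0 = 1 (operand is 0)
((((y -> w) & z) -> ~y) & ~~(z -> (z | z))) = min(0, 1) = 0

0.00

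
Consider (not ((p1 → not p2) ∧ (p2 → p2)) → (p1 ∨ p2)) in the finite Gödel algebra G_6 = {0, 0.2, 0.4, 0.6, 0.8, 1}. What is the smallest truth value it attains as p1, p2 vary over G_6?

0.20

The minimum is attained at p1 = 0.2, p2 = 0.2:
  not p2: Gödel ¬ of 0.2 = 0 (operand ≠ 0)
  (p1 → not p2): 0.2 > 0, so result = 0
  (p2 → p2): 0.2 ≤ 0.2, so result = 1
  ((p1 → not p2) ∧ (p2 → p2)) = min(0, 1) = 0
  not ((p1 → not p2) ∧ (p2 → p2)): Gödel ¬ of 0 = 1 (operand is 0)
  (p1 ∨ p2) = max(0.2, 0.2) = 0.2
  (not ((p1 → not p2) ∧ (p2 → p2)) → (p1 ∨ p2)): 1 > 0.2, so result = 0.2
Checking all 36 assignments confirms none give a value below 0.20.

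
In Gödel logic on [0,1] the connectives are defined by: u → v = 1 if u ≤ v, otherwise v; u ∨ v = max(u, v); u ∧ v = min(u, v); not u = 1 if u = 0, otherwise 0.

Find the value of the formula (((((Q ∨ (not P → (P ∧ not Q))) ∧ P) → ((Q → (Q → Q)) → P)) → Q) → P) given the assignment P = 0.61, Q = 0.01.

not P: Gödel ¬ of 0.61 = 0 (operand ≠ 0)
not Q: Gödel ¬ of 0.01 = 0 (operand ≠ 0)
(P ∧ not Q) = min(0.61, 0) = 0
(not P → (P ∧ not Q)): 0 ≤ 0, so result = 1
(Q ∨ (not P → (P ∧ not Q))) = max(0.01, 1) = 1
((Q ∨ (not P → (P ∧ not Q))) ∧ P) = min(1, 0.61) = 0.61
(Q → Q): 0.01 ≤ 0.01, so result = 1
(Q → (Q → Q)): 0.01 ≤ 1, so result = 1
((Q → (Q → Q)) → P): 1 > 0.61, so result = 0.61
(((Q ∨ (not P → (P ∧ not Q))) ∧ P) → ((Q → (Q → Q)) → P)): 0.61 ≤ 0.61, so result = 1
((((Q ∨ (not P → (P ∧ not Q))) ∧ P) → ((Q → (Q → Q)) → P)) → Q): 1 > 0.01, so result = 0.01
(((((Q ∨ (not P → (P ∧ not Q))) ∧ P) → ((Q → (Q → Q)) → P)) → Q) → P): 0.01 ≤ 0.61, so result = 1

1.00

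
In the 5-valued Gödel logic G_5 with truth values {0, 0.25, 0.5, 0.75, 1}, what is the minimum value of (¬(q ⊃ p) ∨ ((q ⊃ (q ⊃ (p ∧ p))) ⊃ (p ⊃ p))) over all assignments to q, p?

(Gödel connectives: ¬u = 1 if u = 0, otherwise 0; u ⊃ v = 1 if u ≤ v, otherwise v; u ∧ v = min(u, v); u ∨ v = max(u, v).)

1.00

Every assignment gives 1. For instance at q = 0, p = 0:
  (q ⊃ p): 0 ≤ 0, so result = 1
  ¬(q ⊃ p): Gödel ¬ of 1 = 0 (operand ≠ 0)
  (p ∧ p) = min(0, 0) = 0
  (q ⊃ (p ∧ p)): 0 ≤ 0, so result = 1
  (q ⊃ (q ⊃ (p ∧ p))): 0 ≤ 1, so result = 1
  (p ⊃ p): 0 ≤ 0, so result = 1
  ((q ⊃ (q ⊃ (p ∧ p))) ⊃ (p ⊃ p)): 1 ≤ 1, so result = 1
  (¬(q ⊃ p) ∨ ((q ⊃ (q ⊃ (p ∧ p))) ⊃ (p ⊃ p))) = max(0, 1) = 1
All 25 assignments give value 1 — the formula is a G_5-tautology.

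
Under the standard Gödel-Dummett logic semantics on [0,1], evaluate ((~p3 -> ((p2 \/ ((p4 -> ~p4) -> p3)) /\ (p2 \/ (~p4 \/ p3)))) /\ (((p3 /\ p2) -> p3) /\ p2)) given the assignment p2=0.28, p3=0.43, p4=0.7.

~p3: Gödel ¬ of 0.43 = 0 (operand ≠ 0)
~p4: Gödel ¬ of 0.7 = 0 (operand ≠ 0)
(p4 -> ~p4): 0.7 > 0, so result = 0
((p4 -> ~p4) -> p3): 0 ≤ 0.43, so result = 1
(p2 \/ ((p4 -> ~p4) -> p3)) = max(0.28, 1) = 1
~p4: Gödel ¬ of 0.7 = 0 (operand ≠ 0)
(~p4 \/ p3) = max(0, 0.43) = 0.43
(p2 \/ (~p4 \/ p3)) = max(0.28, 0.43) = 0.43
((p2 \/ ((p4 -> ~p4) -> p3)) /\ (p2 \/ (~p4 \/ p3))) = min(1, 0.43) = 0.43
(~p3 -> ((p2 \/ ((p4 -> ~p4) -> p3)) /\ (p2 \/ (~p4 \/ p3)))): 0 ≤ 0.43, so result = 1
(p3 /\ p2) = min(0.43, 0.28) = 0.28
((p3 /\ p2) -> p3): 0.28 ≤ 0.43, so result = 1
(((p3 /\ p2) -> p3) /\ p2) = min(1, 0.28) = 0.28
((~p3 -> ((p2 \/ ((p4 -> ~p4) -> p3)) /\ (p2 \/ (~p4 \/ p3)))) /\ (((p3 /\ p2) -> p3) /\ p2)) = min(1, 0.28) = 0.28

0.28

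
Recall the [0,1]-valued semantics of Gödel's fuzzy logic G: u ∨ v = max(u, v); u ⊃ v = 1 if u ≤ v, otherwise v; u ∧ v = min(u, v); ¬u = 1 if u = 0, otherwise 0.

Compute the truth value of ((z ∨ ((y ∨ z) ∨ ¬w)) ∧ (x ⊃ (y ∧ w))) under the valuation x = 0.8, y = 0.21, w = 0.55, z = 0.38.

(y ∨ z) = max(0.21, 0.38) = 0.38
¬w: Gödel ¬ of 0.55 = 0 (operand ≠ 0)
((y ∨ z) ∨ ¬w) = max(0.38, 0) = 0.38
(z ∨ ((y ∨ z) ∨ ¬w)) = max(0.38, 0.38) = 0.38
(y ∧ w) = min(0.21, 0.55) = 0.21
(x ⊃ (y ∧ w)): 0.8 > 0.21, so result = 0.21
((z ∨ ((y ∨ z) ∨ ¬w)) ∧ (x ⊃ (y ∧ w))) = min(0.38, 0.21) = 0.21

0.21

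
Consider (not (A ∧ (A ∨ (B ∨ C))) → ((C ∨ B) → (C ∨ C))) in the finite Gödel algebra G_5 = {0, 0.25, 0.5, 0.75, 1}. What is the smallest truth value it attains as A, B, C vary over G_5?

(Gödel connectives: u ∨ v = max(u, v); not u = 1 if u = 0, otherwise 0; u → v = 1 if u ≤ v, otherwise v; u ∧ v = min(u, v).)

The minimum is attained at A = 0, B = 0.25, C = 0:
  (B ∨ C) = max(0.25, 0) = 0.25
  (A ∨ (B ∨ C)) = max(0, 0.25) = 0.25
  (A ∧ (A ∨ (B ∨ C))) = min(0, 0.25) = 0
  not (A ∧ (A ∨ (B ∨ C))): Gödel ¬ of 0 = 1 (operand is 0)
  (C ∨ B) = max(0, 0.25) = 0.25
  (C ∨ C) = max(0, 0) = 0
  ((C ∨ B) → (C ∨ C)): 0.25 > 0, so result = 0
  (not (A ∧ (A ∨ (B ∨ C))) → ((C ∨ B) → (C ∨ C))): 1 > 0, so result = 0
Checking all 125 assignments confirms none give a value below 0.00.

0.00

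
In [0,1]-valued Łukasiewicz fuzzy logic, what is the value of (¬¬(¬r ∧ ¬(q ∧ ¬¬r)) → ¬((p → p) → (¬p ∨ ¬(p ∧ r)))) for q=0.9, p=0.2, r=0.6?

0.80

¬r: Łukasiewicz ¬ gives 1 − 0.6 = 0.4
¬r: Łukasiewicz ¬ gives 1 − 0.6 = 0.4
¬¬r: Łukasiewicz ¬ gives 1 − 0.4 = 0.6
(q ∧ ¬¬r) = min(0.9, 0.6) = 0.6
¬(q ∧ ¬¬r): Łukasiewicz ¬ gives 1 − 0.6 = 0.4
(¬r ∧ ¬(q ∧ ¬¬r)) = min(0.4, 0.4) = 0.4
¬(¬r ∧ ¬(q ∧ ¬¬r)): Łukasiewicz ¬ gives 1 − 0.4 = 0.6
¬¬(¬r ∧ ¬(q ∧ ¬¬r)): Łukasiewicz ¬ gives 1 − 0.6 = 0.4
(p → p): min(1, 1 − 0.2 + 0.2) = 1
¬p: Łukasiewicz ¬ gives 1 − 0.2 = 0.8
(p ∧ r) = min(0.2, 0.6) = 0.2
¬(p ∧ r): Łukasiewicz ¬ gives 1 − 0.2 = 0.8
(¬p ∨ ¬(p ∧ r)) = max(0.8, 0.8) = 0.8
((p → p) → (¬p ∨ ¬(p ∧ r))): min(1, 1 − 1 + 0.8) = 0.8
¬((p → p) → (¬p ∨ ¬(p ∧ r))): Łukasiewicz ¬ gives 1 − 0.8 = 0.2
(¬¬(¬r ∧ ¬(q ∧ ¬¬r)) → ¬((p → p) → (¬p ∨ ¬(p ∧ r)))): min(1, 1 − 0.4 + 0.2) = 0.8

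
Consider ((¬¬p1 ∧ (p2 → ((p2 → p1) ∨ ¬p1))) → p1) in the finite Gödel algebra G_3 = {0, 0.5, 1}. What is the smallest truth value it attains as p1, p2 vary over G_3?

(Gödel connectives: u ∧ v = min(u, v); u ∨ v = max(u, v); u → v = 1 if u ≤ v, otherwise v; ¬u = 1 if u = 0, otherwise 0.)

The minimum is attained at p1 = 0.5, p2 = 0:
  ¬p1: Gödel ¬ of 0.5 = 0 (operand ≠ 0)
  ¬¬p1: Gödel ¬ of 0 = 1 (operand is 0)
  (p2 → p1): 0 ≤ 0.5, so result = 1
  ¬p1: Gödel ¬ of 0.5 = 0 (operand ≠ 0)
  ((p2 → p1) ∨ ¬p1) = max(1, 0) = 1
  (p2 → ((p2 → p1) ∨ ¬p1)): 0 ≤ 1, so result = 1
  (¬¬p1 ∧ (p2 → ((p2 → p1) ∨ ¬p1))) = min(1, 1) = 1
  ((¬¬p1 ∧ (p2 → ((p2 → p1) ∨ ¬p1))) → p1): 1 > 0.5, so result = 0.5
Checking all 9 assignments confirms none give a value below 0.50.

0.50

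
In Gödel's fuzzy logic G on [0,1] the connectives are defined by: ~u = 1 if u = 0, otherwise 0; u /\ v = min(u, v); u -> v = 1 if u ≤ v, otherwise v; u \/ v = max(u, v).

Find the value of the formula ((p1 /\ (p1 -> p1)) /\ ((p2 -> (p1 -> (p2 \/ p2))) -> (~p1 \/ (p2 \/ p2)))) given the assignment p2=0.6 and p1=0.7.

0.60

(p1 -> p1): 0.7 ≤ 0.7, so result = 1
(p1 /\ (p1 -> p1)) = min(0.7, 1) = 0.7
(p2 \/ p2) = max(0.6, 0.6) = 0.6
(p1 -> (p2 \/ p2)): 0.7 > 0.6, so result = 0.6
(p2 -> (p1 -> (p2 \/ p2))): 0.6 ≤ 0.6, so result = 1
~p1: Gödel ¬ of 0.7 = 0 (operand ≠ 0)
(p2 \/ p2) = max(0.6, 0.6) = 0.6
(~p1 \/ (p2 \/ p2)) = max(0, 0.6) = 0.6
((p2 -> (p1 -> (p2 \/ p2))) -> (~p1 \/ (p2 \/ p2))): 1 > 0.6, so result = 0.6
((p1 /\ (p1 -> p1)) /\ ((p2 -> (p1 -> (p2 \/ p2))) -> (~p1 \/ (p2 \/ p2)))) = min(0.7, 0.6) = 0.6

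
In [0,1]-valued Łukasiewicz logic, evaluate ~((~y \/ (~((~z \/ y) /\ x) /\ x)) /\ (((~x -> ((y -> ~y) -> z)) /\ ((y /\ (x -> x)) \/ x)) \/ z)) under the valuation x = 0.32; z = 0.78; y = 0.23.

~y: Łukasiewicz ¬ gives 1 − 0.23 = 0.77
~z: Łukasiewicz ¬ gives 1 − 0.78 = 0.22
(~z \/ y) = max(0.22, 0.23) = 0.23
((~z \/ y) /\ x) = min(0.23, 0.32) = 0.23
~((~z \/ y) /\ x): Łukasiewicz ¬ gives 1 − 0.23 = 0.77
(~((~z \/ y) /\ x) /\ x) = min(0.77, 0.32) = 0.32
(~y \/ (~((~z \/ y) /\ x) /\ x)) = max(0.77, 0.32) = 0.77
~x: Łukasiewicz ¬ gives 1 − 0.32 = 0.68
~y: Łukasiewicz ¬ gives 1 − 0.23 = 0.77
(y -> ~y): min(1, 1 − 0.23 + 0.77) = 1
((y -> ~y) -> z): min(1, 1 − 1 + 0.78) = 0.78
(~x -> ((y -> ~y) -> z)): min(1, 1 − 0.68 + 0.78) = 1
(x -> x): min(1, 1 − 0.32 + 0.32) = 1
(y /\ (x -> x)) = min(0.23, 1) = 0.23
((y /\ (x -> x)) \/ x) = max(0.23, 0.32) = 0.32
((~x -> ((y -> ~y) -> z)) /\ ((y /\ (x -> x)) \/ x)) = min(1, 0.32) = 0.32
(((~x -> ((y -> ~y) -> z)) /\ ((y /\ (x -> x)) \/ x)) \/ z) = max(0.32, 0.78) = 0.78
((~y \/ (~((~z \/ y) /\ x) /\ x)) /\ (((~x -> ((y -> ~y) -> z)) /\ ((y /\ (x -> x)) \/ x)) \/ z)) = min(0.77, 0.78) = 0.77
~((~y \/ (~((~z \/ y) /\ x) /\ x)) /\ (((~x -> ((y -> ~y) -> z)) /\ ((y /\ (x -> x)) \/ x)) \/ z)): Łukasiewicz ¬ gives 1 − 0.77 = 0.23

0.23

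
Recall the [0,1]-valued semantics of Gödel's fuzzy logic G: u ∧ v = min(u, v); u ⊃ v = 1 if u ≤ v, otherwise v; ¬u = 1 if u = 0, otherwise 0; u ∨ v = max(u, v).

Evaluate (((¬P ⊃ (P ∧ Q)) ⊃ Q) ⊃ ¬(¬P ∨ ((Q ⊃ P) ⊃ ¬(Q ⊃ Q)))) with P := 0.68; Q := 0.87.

1.00

¬P: Gödel ¬ of 0.68 = 0 (operand ≠ 0)
(P ∧ Q) = min(0.68, 0.87) = 0.68
(¬P ⊃ (P ∧ Q)): 0 ≤ 0.68, so result = 1
((¬P ⊃ (P ∧ Q)) ⊃ Q): 1 > 0.87, so result = 0.87
¬P: Gödel ¬ of 0.68 = 0 (operand ≠ 0)
(Q ⊃ P): 0.87 > 0.68, so result = 0.68
(Q ⊃ Q): 0.87 ≤ 0.87, so result = 1
¬(Q ⊃ Q): Gödel ¬ of 1 = 0 (operand ≠ 0)
((Q ⊃ P) ⊃ ¬(Q ⊃ Q)): 0.68 > 0, so result = 0
(¬P ∨ ((Q ⊃ P) ⊃ ¬(Q ⊃ Q))) = max(0, 0) = 0
¬(¬P ∨ ((Q ⊃ P) ⊃ ¬(Q ⊃ Q))): Gödel ¬ of 0 = 1 (operand is 0)
(((¬P ⊃ (P ∧ Q)) ⊃ Q) ⊃ ¬(¬P ∨ ((Q ⊃ P) ⊃ ¬(Q ⊃ Q)))): 0.87 ≤ 1, so result = 1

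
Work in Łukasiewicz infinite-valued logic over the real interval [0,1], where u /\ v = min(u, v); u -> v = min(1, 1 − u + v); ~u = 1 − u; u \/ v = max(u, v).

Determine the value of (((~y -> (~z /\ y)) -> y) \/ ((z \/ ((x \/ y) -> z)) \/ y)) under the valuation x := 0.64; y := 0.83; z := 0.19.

0.83

~y: Łukasiewicz ¬ gives 1 − 0.83 = 0.17
~z: Łukasiewicz ¬ gives 1 − 0.19 = 0.81
(~z /\ y) = min(0.81, 0.83) = 0.81
(~y -> (~z /\ y)): min(1, 1 − 0.17 + 0.81) = 1
((~y -> (~z /\ y)) -> y): min(1, 1 − 1 + 0.83) = 0.83
(x \/ y) = max(0.64, 0.83) = 0.83
((x \/ y) -> z): min(1, 1 − 0.83 + 0.19) = 0.36
(z \/ ((x \/ y) -> z)) = max(0.19, 0.36) = 0.36
((z \/ ((x \/ y) -> z)) \/ y) = max(0.36, 0.83) = 0.83
(((~y -> (~z /\ y)) -> y) \/ ((z \/ ((x \/ y) -> z)) \/ y)) = max(0.83, 0.83) = 0.83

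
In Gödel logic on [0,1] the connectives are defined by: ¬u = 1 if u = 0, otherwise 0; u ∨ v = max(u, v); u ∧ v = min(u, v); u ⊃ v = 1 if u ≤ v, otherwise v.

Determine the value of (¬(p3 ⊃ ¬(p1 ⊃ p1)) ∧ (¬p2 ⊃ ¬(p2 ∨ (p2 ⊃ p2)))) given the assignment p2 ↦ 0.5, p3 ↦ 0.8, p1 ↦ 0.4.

1.00

(p1 ⊃ p1): 0.4 ≤ 0.4, so result = 1
¬(p1 ⊃ p1): Gödel ¬ of 1 = 0 (operand ≠ 0)
(p3 ⊃ ¬(p1 ⊃ p1)): 0.8 > 0, so result = 0
¬(p3 ⊃ ¬(p1 ⊃ p1)): Gödel ¬ of 0 = 1 (operand is 0)
¬p2: Gödel ¬ of 0.5 = 0 (operand ≠ 0)
(p2 ⊃ p2): 0.5 ≤ 0.5, so result = 1
(p2 ∨ (p2 ⊃ p2)) = max(0.5, 1) = 1
¬(p2 ∨ (p2 ⊃ p2)): Gödel ¬ of 1 = 0 (operand ≠ 0)
(¬p2 ⊃ ¬(p2 ∨ (p2 ⊃ p2))): 0 ≤ 0, so result = 1
(¬(p3 ⊃ ¬(p1 ⊃ p1)) ∧ (¬p2 ⊃ ¬(p2 ∨ (p2 ⊃ p2)))) = min(1, 1) = 1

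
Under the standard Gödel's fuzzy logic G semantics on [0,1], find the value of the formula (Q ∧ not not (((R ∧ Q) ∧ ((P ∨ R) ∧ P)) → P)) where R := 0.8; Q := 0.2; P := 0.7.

(R ∧ Q) = min(0.8, 0.2) = 0.2
(P ∨ R) = max(0.7, 0.8) = 0.8
((P ∨ R) ∧ P) = min(0.8, 0.7) = 0.7
((R ∧ Q) ∧ ((P ∨ R) ∧ P)) = min(0.2, 0.7) = 0.2
(((R ∧ Q) ∧ ((P ∨ R) ∧ P)) → P): 0.2 ≤ 0.7, so result = 1
not (((R ∧ Q) ∧ ((P ∨ R) ∧ P)) → P): Gödel ¬ of 1 = 0 (operand ≠ 0)
not not (((R ∧ Q) ∧ ((P ∨ R) ∧ P)) → P): Gödel ¬ of 0 = 1 (operand is 0)
(Q ∧ not not (((R ∧ Q) ∧ ((P ∨ R) ∧ P)) → P)) = min(0.2, 1) = 0.2

0.20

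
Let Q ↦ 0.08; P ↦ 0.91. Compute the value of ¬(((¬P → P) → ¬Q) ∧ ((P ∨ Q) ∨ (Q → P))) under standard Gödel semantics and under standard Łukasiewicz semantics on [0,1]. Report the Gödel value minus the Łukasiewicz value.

0.92

Gödel evaluation:
  ¬P: Gödel ¬ of 0.91 = 0 (operand ≠ 0)
  (¬P → P): 0 ≤ 0.91, so result = 1
  ¬Q: Gödel ¬ of 0.08 = 0 (operand ≠ 0)
  ((¬P → P) → ¬Q): 1 > 0, so result = 0
  (P ∨ Q) = max(0.91, 0.08) = 0.91
  (Q → P): 0.08 ≤ 0.91, so result = 1
  ((P ∨ Q) ∨ (Q → P)) = max(0.91, 1) = 1
  (((¬P → P) → ¬Q) ∧ ((P ∨ Q) ∨ (Q → P))) = min(0, 1) = 0
  ¬(((¬P → P) → ¬Q) ∧ ((P ∨ Q) ∨ (Q → P))): Gödel ¬ of 0 = 1 (operand is 0)
  Gödel value = 1
Łukasiewicz evaluation:
  ¬P: Łukasiewicz ¬ gives 1 − 0.91 = 0.09
  (¬P → P): min(1, 1 − 0.09 + 0.91) = 1
  ¬Q: Łukasiewicz ¬ gives 1 − 0.08 = 0.92
  ((¬P → P) → ¬Q): min(1, 1 − 1 + 0.92) = 0.92
  (P ∨ Q) = max(0.91, 0.08) = 0.91
  (Q → P): min(1, 1 − 0.08 + 0.91) = 1
  ((P ∨ Q) ∨ (Q → P)) = max(0.91, 1) = 1
  (((¬P → P) → ¬Q) ∧ ((P ∨ Q) ∨ (Q → P))) = min(0.92, 1) = 0.92
  ¬(((¬P → P) → ¬Q) ∧ ((P ∨ Q) ∨ (Q → P))): Łukasiewicz ¬ gives 1 − 0.92 = 0.08
  Łukasiewicz value = 0.08
Difference: 1 − 0.08 = 0.92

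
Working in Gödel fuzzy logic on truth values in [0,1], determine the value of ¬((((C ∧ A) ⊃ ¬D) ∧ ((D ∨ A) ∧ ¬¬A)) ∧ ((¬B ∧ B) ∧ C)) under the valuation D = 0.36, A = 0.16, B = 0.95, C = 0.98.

(C ∧ A) = min(0.98, 0.16) = 0.16
¬D: Gödel ¬ of 0.36 = 0 (operand ≠ 0)
((C ∧ A) ⊃ ¬D): 0.16 > 0, so result = 0
(D ∨ A) = max(0.36, 0.16) = 0.36
¬A: Gödel ¬ of 0.16 = 0 (operand ≠ 0)
¬¬A: Gödel ¬ of 0 = 1 (operand is 0)
((D ∨ A) ∧ ¬¬A) = min(0.36, 1) = 0.36
(((C ∧ A) ⊃ ¬D) ∧ ((D ∨ A) ∧ ¬¬A)) = min(0, 0.36) = 0
¬B: Gödel ¬ of 0.95 = 0 (operand ≠ 0)
(¬B ∧ B) = min(0, 0.95) = 0
((¬B ∧ B) ∧ C) = min(0, 0.98) = 0
((((C ∧ A) ⊃ ¬D) ∧ ((D ∨ A) ∧ ¬¬A)) ∧ ((¬B ∧ B) ∧ C)) = min(0, 0) = 0
¬((((C ∧ A) ⊃ ¬D) ∧ ((D ∨ A) ∧ ¬¬A)) ∧ ((¬B ∧ B) ∧ C)): Gödel ¬ of 0 = 1 (operand is 0)

1.00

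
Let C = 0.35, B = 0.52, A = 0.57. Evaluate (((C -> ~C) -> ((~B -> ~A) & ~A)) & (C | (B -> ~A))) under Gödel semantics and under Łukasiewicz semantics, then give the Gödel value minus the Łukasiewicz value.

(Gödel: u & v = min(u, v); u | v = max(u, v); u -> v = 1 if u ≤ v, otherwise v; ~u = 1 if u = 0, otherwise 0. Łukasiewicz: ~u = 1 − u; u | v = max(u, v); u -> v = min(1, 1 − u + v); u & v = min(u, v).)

-0.08

Gödel evaluation:
  ~C: Gödel ¬ of 0.35 = 0 (operand ≠ 0)
  (C -> ~C): 0.35 > 0, so result = 0
  ~B: Gödel ¬ of 0.52 = 0 (operand ≠ 0)
  ~A: Gödel ¬ of 0.57 = 0 (operand ≠ 0)
  (~B -> ~A): 0 ≤ 0, so result = 1
  ~A: Gödel ¬ of 0.57 = 0 (operand ≠ 0)
  ((~B -> ~A) & ~A) = min(1, 0) = 0
  ((C -> ~C) -> ((~B -> ~A) & ~A)): 0 ≤ 0, so result = 1
  ~A: Gödel ¬ of 0.57 = 0 (operand ≠ 0)
  (B -> ~A): 0.52 > 0, so result = 0
  (C | (B -> ~A)) = max(0.35, 0) = 0.35
  (((C -> ~C) -> ((~B -> ~A) & ~A)) & (C | (B -> ~A))) = min(1, 0.35) = 0.35
  Gödel value = 0.35
Łukasiewicz evaluation:
  ~C: Łukasiewicz ¬ gives 1 − 0.35 = 0.65
  (C -> ~C): min(1, 1 − 0.35 + 0.65) = 1
  ~B: Łukasiewicz ¬ gives 1 − 0.52 = 0.48
  ~A: Łukasiewicz ¬ gives 1 − 0.57 = 0.43
  (~B -> ~A): min(1, 1 − 0.48 + 0.43) = 0.95
  ~A: Łukasiewicz ¬ gives 1 − 0.57 = 0.43
  ((~B -> ~A) & ~A) = min(0.95, 0.43) = 0.43
  ((C -> ~C) -> ((~B -> ~A) & ~A)): min(1, 1 − 1 + 0.43) = 0.43
  ~A: Łukasiewicz ¬ gives 1 − 0.57 = 0.43
  (B -> ~A): min(1, 1 − 0.52 + 0.43) = 0.91
  (C | (B -> ~A)) = max(0.35, 0.91) = 0.91
  (((C -> ~C) -> ((~B -> ~A) & ~A)) & (C | (B -> ~A))) = min(0.43, 0.91) = 0.43
  Łukasiewicz value = 0.43
Difference: 0.35 − 0.43 = -0.08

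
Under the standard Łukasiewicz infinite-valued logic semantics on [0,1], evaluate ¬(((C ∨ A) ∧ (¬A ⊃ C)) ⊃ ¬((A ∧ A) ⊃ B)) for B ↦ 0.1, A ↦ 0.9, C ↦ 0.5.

0.10

(C ∨ A) = max(0.5, 0.9) = 0.9
¬A: Łukasiewicz ¬ gives 1 − 0.9 = 0.1
(¬A ⊃ C): min(1, 1 − 0.1 + 0.5) = 1
((C ∨ A) ∧ (¬A ⊃ C)) = min(0.9, 1) = 0.9
(A ∧ A) = min(0.9, 0.9) = 0.9
((A ∧ A) ⊃ B): min(1, 1 − 0.9 + 0.1) = 0.2
¬((A ∧ A) ⊃ B): Łukasiewicz ¬ gives 1 − 0.2 = 0.8
(((C ∨ A) ∧ (¬A ⊃ C)) ⊃ ¬((A ∧ A) ⊃ B)): min(1, 1 − 0.9 + 0.8) = 0.9
¬(((C ∨ A) ∧ (¬A ⊃ C)) ⊃ ¬((A ∧ A) ⊃ B)): Łukasiewicz ¬ gives 1 − 0.9 = 0.1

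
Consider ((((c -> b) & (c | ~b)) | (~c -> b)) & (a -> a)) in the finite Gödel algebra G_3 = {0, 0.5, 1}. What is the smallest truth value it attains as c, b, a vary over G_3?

The minimum is attained at c = 0, b = 0.5, a = 0:
  (c -> b): 0 ≤ 0.5, so result = 1
  ~b: Gödel ¬ of 0.5 = 0 (operand ≠ 0)
  (c | ~b) = max(0, 0) = 0
  ((c -> b) & (c | ~b)) = min(1, 0) = 0
  ~c: Gödel ¬ of 0 = 1 (operand is 0)
  (~c -> b): 1 > 0.5, so result = 0.5
  (((c -> b) & (c | ~b)) | (~c -> b)) = max(0, 0.5) = 0.5
  (a -> a): 0 ≤ 0, so result = 1
  ((((c -> b) & (c | ~b)) | (~c -> b)) & (a -> a)) = min(0.5, 1) = 0.5
Checking all 27 assignments confirms none give a value below 0.50.

0.50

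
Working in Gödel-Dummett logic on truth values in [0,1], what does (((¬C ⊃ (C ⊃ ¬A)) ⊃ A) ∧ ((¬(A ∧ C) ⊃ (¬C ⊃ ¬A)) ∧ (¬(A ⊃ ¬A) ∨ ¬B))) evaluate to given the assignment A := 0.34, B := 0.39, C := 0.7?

¬C: Gödel ¬ of 0.7 = 0 (operand ≠ 0)
¬A: Gödel ¬ of 0.34 = 0 (operand ≠ 0)
(C ⊃ ¬A): 0.7 > 0, so result = 0
(¬C ⊃ (C ⊃ ¬A)): 0 ≤ 0, so result = 1
((¬C ⊃ (C ⊃ ¬A)) ⊃ A): 1 > 0.34, so result = 0.34
(A ∧ C) = min(0.34, 0.7) = 0.34
¬(A ∧ C): Gödel ¬ of 0.34 = 0 (operand ≠ 0)
¬C: Gödel ¬ of 0.7 = 0 (operand ≠ 0)
¬A: Gödel ¬ of 0.34 = 0 (operand ≠ 0)
(¬C ⊃ ¬A): 0 ≤ 0, so result = 1
(¬(A ∧ C) ⊃ (¬C ⊃ ¬A)): 0 ≤ 1, so result = 1
¬A: Gödel ¬ of 0.34 = 0 (operand ≠ 0)
(A ⊃ ¬A): 0.34 > 0, so result = 0
¬(A ⊃ ¬A): Gödel ¬ of 0 = 1 (operand is 0)
¬B: Gödel ¬ of 0.39 = 0 (operand ≠ 0)
(¬(A ⊃ ¬A) ∨ ¬B) = max(1, 0) = 1
((¬(A ∧ C) ⊃ (¬C ⊃ ¬A)) ∧ (¬(A ⊃ ¬A) ∨ ¬B)) = min(1, 1) = 1
(((¬C ⊃ (C ⊃ ¬A)) ⊃ A) ∧ ((¬(A ∧ C) ⊃ (¬C ⊃ ¬A)) ∧ (¬(A ⊃ ¬A) ∨ ¬B))) = min(0.34, 1) = 0.34

0.34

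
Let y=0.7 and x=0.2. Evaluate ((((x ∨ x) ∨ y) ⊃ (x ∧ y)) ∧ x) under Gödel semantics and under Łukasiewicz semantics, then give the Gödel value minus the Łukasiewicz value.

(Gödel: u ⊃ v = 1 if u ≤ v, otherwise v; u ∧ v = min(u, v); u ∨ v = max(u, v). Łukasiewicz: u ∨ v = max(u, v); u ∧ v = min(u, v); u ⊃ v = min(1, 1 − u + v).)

0.00

Gödel evaluation:
  (x ∨ x) = max(0.2, 0.2) = 0.2
  ((x ∨ x) ∨ y) = max(0.2, 0.7) = 0.7
  (x ∧ y) = min(0.2, 0.7) = 0.2
  (((x ∨ x) ∨ y) ⊃ (x ∧ y)): 0.7 > 0.2, so result = 0.2
  ((((x ∨ x) ∨ y) ⊃ (x ∧ y)) ∧ x) = min(0.2, 0.2) = 0.2
  Gödel value = 0.2
Łukasiewicz evaluation:
  (x ∨ x) = max(0.2, 0.2) = 0.2
  ((x ∨ x) ∨ y) = max(0.2, 0.7) = 0.7
  (x ∧ y) = min(0.2, 0.7) = 0.2
  (((x ∨ x) ∨ y) ⊃ (x ∧ y)): min(1, 1 − 0.7 + 0.2) = 0.5
  ((((x ∨ x) ∨ y) ⊃ (x ∧ y)) ∧ x) = min(0.5, 0.2) = 0.2
  Łukasiewicz value = 0.2
Difference: 0.2 − 0.2 = 0.00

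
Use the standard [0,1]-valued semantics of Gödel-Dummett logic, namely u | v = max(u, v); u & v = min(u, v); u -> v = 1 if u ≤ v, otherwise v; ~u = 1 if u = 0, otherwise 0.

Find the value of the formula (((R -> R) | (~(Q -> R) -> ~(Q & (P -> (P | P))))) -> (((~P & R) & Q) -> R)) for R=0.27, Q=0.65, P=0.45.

(R -> R): 0.27 ≤ 0.27, so result = 1
(Q -> R): 0.65 > 0.27, so result = 0.27
~(Q -> R): Gödel ¬ of 0.27 = 0 (operand ≠ 0)
(P | P) = max(0.45, 0.45) = 0.45
(P -> (P | P)): 0.45 ≤ 0.45, so result = 1
(Q & (P -> (P | P))) = min(0.65, 1) = 0.65
~(Q & (P -> (P | P))): Gödel ¬ of 0.65 = 0 (operand ≠ 0)
(~(Q -> R) -> ~(Q & (P -> (P | P)))): 0 ≤ 0, so result = 1
((R -> R) | (~(Q -> R) -> ~(Q & (P -> (P | P))))) = max(1, 1) = 1
~P: Gödel ¬ of 0.45 = 0 (operand ≠ 0)
(~P & R) = min(0, 0.27) = 0
((~P & R) & Q) = min(0, 0.65) = 0
(((~P & R) & Q) -> R): 0 ≤ 0.27, so result = 1
(((R -> R) | (~(Q -> R) -> ~(Q & (P -> (P | P))))) -> (((~P & R) & Q) -> R)): 1 ≤ 1, so result = 1

1.00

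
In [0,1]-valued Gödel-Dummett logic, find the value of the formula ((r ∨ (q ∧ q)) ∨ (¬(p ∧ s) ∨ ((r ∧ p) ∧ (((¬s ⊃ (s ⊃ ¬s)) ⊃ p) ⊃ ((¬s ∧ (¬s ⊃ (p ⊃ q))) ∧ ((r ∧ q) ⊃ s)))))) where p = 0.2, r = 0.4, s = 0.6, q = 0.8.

(q ∧ q) = min(0.8, 0.8) = 0.8
(r ∨ (q ∧ q)) = max(0.4, 0.8) = 0.8
(p ∧ s) = min(0.2, 0.6) = 0.2
¬(p ∧ s): Gödel ¬ of 0.2 = 0 (operand ≠ 0)
(r ∧ p) = min(0.4, 0.2) = 0.2
¬s: Gödel ¬ of 0.6 = 0 (operand ≠ 0)
¬s: Gödel ¬ of 0.6 = 0 (operand ≠ 0)
(s ⊃ ¬s): 0.6 > 0, so result = 0
(¬s ⊃ (s ⊃ ¬s)): 0 ≤ 0, so result = 1
((¬s ⊃ (s ⊃ ¬s)) ⊃ p): 1 > 0.2, so result = 0.2
¬s: Gödel ¬ of 0.6 = 0 (operand ≠ 0)
¬s: Gödel ¬ of 0.6 = 0 (operand ≠ 0)
(p ⊃ q): 0.2 ≤ 0.8, so result = 1
(¬s ⊃ (p ⊃ q)): 0 ≤ 1, so result = 1
(¬s ∧ (¬s ⊃ (p ⊃ q))) = min(0, 1) = 0
(r ∧ q) = min(0.4, 0.8) = 0.4
((r ∧ q) ⊃ s): 0.4 ≤ 0.6, so result = 1
((¬s ∧ (¬s ⊃ (p ⊃ q))) ∧ ((r ∧ q) ⊃ s)) = min(0, 1) = 0
(((¬s ⊃ (s ⊃ ¬s)) ⊃ p) ⊃ ((¬s ∧ (¬s ⊃ (p ⊃ q))) ∧ ((r ∧ q) ⊃ s))): 0.2 > 0, so result = 0
((r ∧ p) ∧ (((¬s ⊃ (s ⊃ ¬s)) ⊃ p) ⊃ ((¬s ∧ (¬s ⊃ (p ⊃ q))) ∧ ((r ∧ q) ⊃ s)))) = min(0.2, 0) = 0
(¬(p ∧ s) ∨ ((r ∧ p) ∧ (((¬s ⊃ (s ⊃ ¬s)) ⊃ p) ⊃ ((¬s ∧ (¬s ⊃ (p ⊃ q))) ∧ ((r ∧ q) ⊃ s))))) = max(0, 0) = 0
((r ∨ (q ∧ q)) ∨ (¬(p ∧ s) ∨ ((r ∧ p) ∧ (((¬s ⊃ (s ⊃ ¬s)) ⊃ p) ⊃ ((¬s ∧ (¬s ⊃ (p ⊃ q))) ∧ ((r ∧ q) ⊃ s)))))) = max(0.8, 0) = 0.8

0.80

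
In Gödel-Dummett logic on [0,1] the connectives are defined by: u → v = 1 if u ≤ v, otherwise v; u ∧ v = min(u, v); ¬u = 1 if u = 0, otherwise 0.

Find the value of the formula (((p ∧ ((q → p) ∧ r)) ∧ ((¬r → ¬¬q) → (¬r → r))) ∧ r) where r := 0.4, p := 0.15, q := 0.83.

(q → p): 0.83 > 0.15, so result = 0.15
((q → p) ∧ r) = min(0.15, 0.4) = 0.15
(p ∧ ((q → p) ∧ r)) = min(0.15, 0.15) = 0.15
¬r: Gödel ¬ of 0.4 = 0 (operand ≠ 0)
¬q: Gödel ¬ of 0.83 = 0 (operand ≠ 0)
¬¬q: Gödel ¬ of 0 = 1 (operand is 0)
(¬r → ¬¬q): 0 ≤ 1, so result = 1
¬r: Gödel ¬ of 0.4 = 0 (operand ≠ 0)
(¬r → r): 0 ≤ 0.4, so result = 1
((¬r → ¬¬q) → (¬r → r)): 1 ≤ 1, so result = 1
((p ∧ ((q → p) ∧ r)) ∧ ((¬r → ¬¬q) → (¬r → r))) = min(0.15, 1) = 0.15
(((p ∧ ((q → p) ∧ r)) ∧ ((¬r → ¬¬q) → (¬r → r))) ∧ r) = min(0.15, 0.4) = 0.15

0.15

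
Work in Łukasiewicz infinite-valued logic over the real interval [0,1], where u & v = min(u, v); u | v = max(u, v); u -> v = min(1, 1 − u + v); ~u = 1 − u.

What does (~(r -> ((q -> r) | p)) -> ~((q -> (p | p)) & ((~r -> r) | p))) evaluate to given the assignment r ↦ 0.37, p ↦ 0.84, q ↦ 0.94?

1.00

(q -> r): min(1, 1 − 0.94 + 0.37) = 0.43
((q -> r) | p) = max(0.43, 0.84) = 0.84
(r -> ((q -> r) | p)): min(1, 1 − 0.37 + 0.84) = 1
~(r -> ((q -> r) | p)): Łukasiewicz ¬ gives 1 − 1 = 0
(p | p) = max(0.84, 0.84) = 0.84
(q -> (p | p)): min(1, 1 − 0.94 + 0.84) = 0.9
~r: Łukasiewicz ¬ gives 1 − 0.37 = 0.63
(~r -> r): min(1, 1 − 0.63 + 0.37) = 0.74
((~r -> r) | p) = max(0.74, 0.84) = 0.84
((q -> (p | p)) & ((~r -> r) | p)) = min(0.9, 0.84) = 0.84
~((q -> (p | p)) & ((~r -> r) | p)): Łukasiewicz ¬ gives 1 − 0.84 = 0.16
(~(r -> ((q -> r) | p)) -> ~((q -> (p | p)) & ((~r -> r) | p))): min(1, 1 − 0 + 0.16) = 1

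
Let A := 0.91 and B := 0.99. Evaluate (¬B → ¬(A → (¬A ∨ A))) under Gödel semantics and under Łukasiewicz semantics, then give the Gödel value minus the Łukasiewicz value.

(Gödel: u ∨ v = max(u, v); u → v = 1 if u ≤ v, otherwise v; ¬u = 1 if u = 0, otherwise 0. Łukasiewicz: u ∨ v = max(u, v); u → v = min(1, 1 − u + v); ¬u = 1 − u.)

0.01

Gödel evaluation:
  ¬B: Gödel ¬ of 0.99 = 0 (operand ≠ 0)
  ¬A: Gödel ¬ of 0.91 = 0 (operand ≠ 0)
  (¬A ∨ A) = max(0, 0.91) = 0.91
  (A → (¬A ∨ A)): 0.91 ≤ 0.91, so result = 1
  ¬(A → (¬A ∨ A)): Gödel ¬ of 1 = 0 (operand ≠ 0)
  (¬B → ¬(A → (¬A ∨ A))): 0 ≤ 0, so result = 1
  Gödel value = 1
Łukasiewicz evaluation:
  ¬B: Łukasiewicz ¬ gives 1 − 0.99 = 0.01
  ¬A: Łukasiewicz ¬ gives 1 − 0.91 = 0.09
  (¬A ∨ A) = max(0.09, 0.91) = 0.91
  (A → (¬A ∨ A)): min(1, 1 − 0.91 + 0.91) = 1
  ¬(A → (¬A ∨ A)): Łukasiewicz ¬ gives 1 − 1 = 0
  (¬B → ¬(A → (¬A ∨ A))): min(1, 1 − 0.01 + 0) = 0.99
  Łukasiewicz value = 0.99
Difference: 1 − 0.99 = 0.01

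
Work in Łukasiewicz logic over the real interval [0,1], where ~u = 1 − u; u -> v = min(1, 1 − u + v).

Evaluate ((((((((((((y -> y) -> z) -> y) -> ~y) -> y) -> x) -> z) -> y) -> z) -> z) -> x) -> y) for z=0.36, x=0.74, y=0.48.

(y -> y): min(1, 1 − 0.48 + 0.48) = 1
((y -> y) -> z): min(1, 1 − 1 + 0.36) = 0.36
(((y -> y) -> z) -> y): min(1, 1 − 0.36 + 0.48) = 1
~y: Łukasiewicz ¬ gives 1 − 0.48 = 0.52
((((y -> y) -> z) -> y) -> ~y): min(1, 1 − 1 + 0.52) = 0.52
(((((y -> y) -> z) -> y) -> ~y) -> y): min(1, 1 − 0.52 + 0.48) = 0.96
((((((y -> y) -> z) -> y) -> ~y) -> y) -> x): min(1, 1 − 0.96 + 0.74) = 0.78
(((((((y -> y) -> z) -> y) -> ~y) -> y) -> x) -> z): min(1, 1 − 0.78 + 0.36) = 0.58
((((((((y -> y) -> z) -> y) -> ~y) -> y) -> x) -> z) -> y): min(1, 1 − 0.58 + 0.48) = 0.9
(((((((((y -> y) -> z) -> y) -> ~y) -> y) -> x) -> z) -> y) -> z): min(1, 1 − 0.9 + 0.36) = 0.46
((((((((((y -> y) -> z) -> y) -> ~y) -> y) -> x) -> z) -> y) -> z) -> z): min(1, 1 − 0.46 + 0.36) = 0.9
(((((((((((y -> y) -> z) -> y) -> ~y) -> y) -> x) -> z) -> y) -> z) -> z) -> x): min(1, 1 − 0.9 + 0.74) = 0.84
((((((((((((y -> y) -> z) -> y) -> ~y) -> y) -> x) -> z) -> y) -> z) -> z) -> x) -> y): min(1, 1 − 0.84 + 0.48) = 0.64

0.64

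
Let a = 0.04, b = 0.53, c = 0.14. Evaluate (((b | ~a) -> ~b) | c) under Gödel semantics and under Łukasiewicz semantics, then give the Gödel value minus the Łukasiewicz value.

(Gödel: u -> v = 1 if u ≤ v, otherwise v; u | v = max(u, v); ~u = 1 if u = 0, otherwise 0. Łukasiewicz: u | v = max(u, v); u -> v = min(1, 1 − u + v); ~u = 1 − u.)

-0.37

Gödel evaluation:
  ~a: Gödel ¬ of 0.04 = 0 (operand ≠ 0)
  (b | ~a) = max(0.53, 0) = 0.53
  ~b: Gödel ¬ of 0.53 = 0 (operand ≠ 0)
  ((b | ~a) -> ~b): 0.53 > 0, so result = 0
  (((b | ~a) -> ~b) | c) = max(0, 0.14) = 0.14
  Gödel value = 0.14
Łukasiewicz evaluation:
  ~a: Łukasiewicz ¬ gives 1 − 0.04 = 0.96
  (b | ~a) = max(0.53, 0.96) = 0.96
  ~b: Łukasiewicz ¬ gives 1 − 0.53 = 0.47
  ((b | ~a) -> ~b): min(1, 1 − 0.96 + 0.47) = 0.51
  (((b | ~a) -> ~b) | c) = max(0.51, 0.14) = 0.51
  Łukasiewicz value = 0.51
Difference: 0.14 − 0.51 = -0.37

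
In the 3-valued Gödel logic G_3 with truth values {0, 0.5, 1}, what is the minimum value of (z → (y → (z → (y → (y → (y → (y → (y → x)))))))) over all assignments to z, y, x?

The minimum is attained at z = 0.5, y = 0.5, x = 0:
  (y → x): 0.5 > 0, so result = 0
  (y → (y → x)): 0.5 > 0, so result = 0
  (y → (y → (y → x))): 0.5 > 0, so result = 0
  (y → (y → (y → (y → x)))): 0.5 > 0, so result = 0
  (y → (y → (y → (y → (y → x))))): 0.5 > 0, so result = 0
  (z → (y → (y → (y → (y → (y → x)))))): 0.5 > 0, so result = 0
  (y → (z → (y → (y → (y → (y → (y → x))))))): 0.5 > 0, so result = 0
  (z → (y → (z → (y → (y → (y → (y → (y → x)))))))): 0.5 > 0, so result = 0
Checking all 27 assignments confirms none give a value below 0.00.

0.00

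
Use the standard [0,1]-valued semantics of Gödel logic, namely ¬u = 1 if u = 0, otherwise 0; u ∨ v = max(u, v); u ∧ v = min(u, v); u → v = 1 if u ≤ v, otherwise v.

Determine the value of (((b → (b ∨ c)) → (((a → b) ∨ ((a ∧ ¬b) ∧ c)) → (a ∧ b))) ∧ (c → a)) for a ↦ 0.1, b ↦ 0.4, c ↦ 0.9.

(b ∨ c) = max(0.4, 0.9) = 0.9
(b → (b ∨ c)): 0.4 ≤ 0.9, so result = 1
(a → b): 0.1 ≤ 0.4, so result = 1
¬b: Gödel ¬ of 0.4 = 0 (operand ≠ 0)
(a ∧ ¬b) = min(0.1, 0) = 0
((a ∧ ¬b) ∧ c) = min(0, 0.9) = 0
((a → b) ∨ ((a ∧ ¬b) ∧ c)) = max(1, 0) = 1
(a ∧ b) = min(0.1, 0.4) = 0.1
(((a → b) ∨ ((a ∧ ¬b) ∧ c)) → (a ∧ b)): 1 > 0.1, so result = 0.1
((b → (b ∨ c)) → (((a → b) ∨ ((a ∧ ¬b) ∧ c)) → (a ∧ b))): 1 > 0.1, so result = 0.1
(c → a): 0.9 > 0.1, so result = 0.1
(((b → (b ∨ c)) → (((a → b) ∨ ((a ∧ ¬b) ∧ c)) → (a ∧ b))) ∧ (c → a)) = min(0.1, 0.1) = 0.1

0.10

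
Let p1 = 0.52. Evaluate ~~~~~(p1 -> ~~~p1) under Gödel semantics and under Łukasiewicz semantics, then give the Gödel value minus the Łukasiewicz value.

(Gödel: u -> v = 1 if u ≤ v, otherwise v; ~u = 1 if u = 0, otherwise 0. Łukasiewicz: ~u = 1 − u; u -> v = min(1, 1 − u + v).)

0.96

Gödel evaluation:
  ~p1: Gödel ¬ of 0.52 = 0 (operand ≠ 0)
  ~~p1: Gödel ¬ of 0 = 1 (operand is 0)
  ~~~p1: Gödel ¬ of 1 = 0 (operand ≠ 0)
  (p1 -> ~~~p1): 0.52 > 0, so result = 0
  ~(p1 -> ~~~p1): Gödel ¬ of 0 = 1 (operand is 0)
  ~~(p1 -> ~~~p1): Gödel ¬ of 1 = 0 (operand ≠ 0)
  ~~~(p1 -> ~~~p1): Gödel ¬ of 0 = 1 (operand is 0)
  ~~~~(p1 -> ~~~p1): Gödel ¬ of 1 = 0 (operand ≠ 0)
  ~~~~~(p1 -> ~~~p1): Gödel ¬ of 0 = 1 (operand is 0)
  Gödel value = 1
Łukasiewicz evaluation:
  ~p1: Łukasiewicz ¬ gives 1 − 0.52 = 0.48
  ~~p1: Łukasiewicz ¬ gives 1 − 0.48 = 0.52
  ~~~p1: Łukasiewicz ¬ gives 1 − 0.52 = 0.48
  (p1 -> ~~~p1): min(1, 1 − 0.52 + 0.48) = 0.96
  ~(p1 -> ~~~p1): Łukasiewicz ¬ gives 1 − 0.96 = 0.04
  ~~(p1 -> ~~~p1): Łukasiewicz ¬ gives 1 − 0.04 = 0.96
  ~~~(p1 -> ~~~p1): Łukasiewicz ¬ gives 1 − 0.96 = 0.04
  ~~~~(p1 -> ~~~p1): Łukasiewicz ¬ gives 1 − 0.04 = 0.96
  ~~~~~(p1 -> ~~~p1): Łukasiewicz ¬ gives 1 − 0.96 = 0.04
  Łukasiewicz value = 0.04
Difference: 1 − 0.04 = 0.96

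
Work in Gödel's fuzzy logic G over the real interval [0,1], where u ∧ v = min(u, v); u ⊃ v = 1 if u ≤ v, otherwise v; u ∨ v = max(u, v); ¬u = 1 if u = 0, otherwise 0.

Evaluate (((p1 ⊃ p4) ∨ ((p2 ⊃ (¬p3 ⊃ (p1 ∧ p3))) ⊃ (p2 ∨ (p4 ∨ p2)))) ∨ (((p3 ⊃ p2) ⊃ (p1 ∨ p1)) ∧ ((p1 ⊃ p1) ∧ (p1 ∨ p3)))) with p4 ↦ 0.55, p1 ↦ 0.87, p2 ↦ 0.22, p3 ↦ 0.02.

0.87

(p1 ⊃ p4): 0.87 > 0.55, so result = 0.55
¬p3: Gödel ¬ of 0.02 = 0 (operand ≠ 0)
(p1 ∧ p3) = min(0.87, 0.02) = 0.02
(¬p3 ⊃ (p1 ∧ p3)): 0 ≤ 0.02, so result = 1
(p2 ⊃ (¬p3 ⊃ (p1 ∧ p3))): 0.22 ≤ 1, so result = 1
(p4 ∨ p2) = max(0.55, 0.22) = 0.55
(p2 ∨ (p4 ∨ p2)) = max(0.22, 0.55) = 0.55
((p2 ⊃ (¬p3 ⊃ (p1 ∧ p3))) ⊃ (p2 ∨ (p4 ∨ p2))): 1 > 0.55, so result = 0.55
((p1 ⊃ p4) ∨ ((p2 ⊃ (¬p3 ⊃ (p1 ∧ p3))) ⊃ (p2 ∨ (p4 ∨ p2)))) = max(0.55, 0.55) = 0.55
(p3 ⊃ p2): 0.02 ≤ 0.22, so result = 1
(p1 ∨ p1) = max(0.87, 0.87) = 0.87
((p3 ⊃ p2) ⊃ (p1 ∨ p1)): 1 > 0.87, so result = 0.87
(p1 ⊃ p1): 0.87 ≤ 0.87, so result = 1
(p1 ∨ p3) = max(0.87, 0.02) = 0.87
((p1 ⊃ p1) ∧ (p1 ∨ p3)) = min(1, 0.87) = 0.87
(((p3 ⊃ p2) ⊃ (p1 ∨ p1)) ∧ ((p1 ⊃ p1) ∧ (p1 ∨ p3))) = min(0.87, 0.87) = 0.87
(((p1 ⊃ p4) ∨ ((p2 ⊃ (¬p3 ⊃ (p1 ∧ p3))) ⊃ (p2 ∨ (p4 ∨ p2)))) ∨ (((p3 ⊃ p2) ⊃ (p1 ∨ p1)) ∧ ((p1 ⊃ p1) ∧ (p1 ∨ p3)))) = max(0.55, 0.87) = 0.87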